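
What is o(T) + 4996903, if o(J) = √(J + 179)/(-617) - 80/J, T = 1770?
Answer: 884451823/177 - √1949/617 ≈ 4.9969e+6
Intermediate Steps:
o(J) = -80/J - √(179 + J)/617 (o(J) = √(179 + J)*(-1/617) - 80/J = -√(179 + J)/617 - 80/J = -80/J - √(179 + J)/617)
o(T) + 4996903 = (-80/1770 - √(179 + 1770)/617) + 4996903 = (-80*1/1770 - √1949/617) + 4996903 = (-8/177 - √1949/617) + 4996903 = 884451823/177 - √1949/617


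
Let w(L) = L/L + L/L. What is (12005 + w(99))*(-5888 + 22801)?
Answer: 203074391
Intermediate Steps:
w(L) = 2 (w(L) = 1 + 1 = 2)
(12005 + w(99))*(-5888 + 22801) = (12005 + 2)*(-5888 + 22801) = 12007*16913 = 203074391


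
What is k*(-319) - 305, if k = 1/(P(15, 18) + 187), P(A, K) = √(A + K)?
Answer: -974103/3176 + 29*√33/3176 ≈ -306.66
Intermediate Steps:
k = 1/(187 + √33) (k = 1/(√(15 + 18) + 187) = 1/(√33 + 187) = 1/(187 + √33) ≈ 0.0051882)
k*(-319) - 305 = (17/3176 - √33/34936)*(-319) - 305 = (-5423/3176 + 29*√33/3176) - 305 = -974103/3176 + 29*√33/3176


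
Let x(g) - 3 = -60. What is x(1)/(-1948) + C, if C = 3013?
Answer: 5869381/1948 ≈ 3013.0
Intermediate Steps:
x(g) = -57 (x(g) = 3 - 60 = -57)
x(1)/(-1948) + C = -57/(-1948) + 3013 = -57*(-1/1948) + 3013 = 57/1948 + 3013 = 5869381/1948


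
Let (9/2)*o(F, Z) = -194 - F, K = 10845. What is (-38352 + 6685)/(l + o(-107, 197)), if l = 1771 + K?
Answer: -95001/37790 ≈ -2.5139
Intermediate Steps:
o(F, Z) = -388/9 - 2*F/9 (o(F, Z) = 2*(-194 - F)/9 = -388/9 - 2*F/9)
l = 12616 (l = 1771 + 10845 = 12616)
(-38352 + 6685)/(l + o(-107, 197)) = (-38352 + 6685)/(12616 + (-388/9 - 2/9*(-107))) = -31667/(12616 + (-388/9 + 214/9)) = -31667/(12616 - 58/3) = -31667/37790/3 = -31667*3/37790 = -95001/37790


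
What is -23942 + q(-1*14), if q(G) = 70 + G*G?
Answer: -23676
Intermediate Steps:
q(G) = 70 + G**2
-23942 + q(-1*14) = -23942 + (70 + (-1*14)**2) = -23942 + (70 + (-14)**2) = -23942 + (70 + 196) = -23942 + 266 = -23676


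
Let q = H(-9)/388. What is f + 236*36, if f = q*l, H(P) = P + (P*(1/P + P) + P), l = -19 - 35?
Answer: 823248/97 ≈ 8487.1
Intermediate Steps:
l = -54
H(P) = 2*P + P*(P + 1/P) (H(P) = P + (P*(P + 1/P) + P) = P + (P + P*(P + 1/P)) = 2*P + P*(P + 1/P))
q = 16/97 (q = (1 + (-9)**2 + 2*(-9))/388 = (1 + 81 - 18)*(1/388) = 64*(1/388) = 16/97 ≈ 0.16495)
f = -864/97 (f = (16/97)*(-54) = -864/97 ≈ -8.9072)
f + 236*36 = -864/97 + 236*36 = -864/97 + 8496 = 823248/97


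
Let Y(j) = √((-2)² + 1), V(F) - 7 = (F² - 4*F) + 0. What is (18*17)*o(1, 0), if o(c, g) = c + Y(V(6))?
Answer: 306 + 306*√5 ≈ 990.24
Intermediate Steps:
V(F) = 7 + F² - 4*F (V(F) = 7 + ((F² - 4*F) + 0) = 7 + (F² - 4*F) = 7 + F² - 4*F)
Y(j) = √5 (Y(j) = √(4 + 1) = √5)
o(c, g) = c + √5
(18*17)*o(1, 0) = (18*17)*(1 + √5) = 306*(1 + √5) = 306 + 306*√5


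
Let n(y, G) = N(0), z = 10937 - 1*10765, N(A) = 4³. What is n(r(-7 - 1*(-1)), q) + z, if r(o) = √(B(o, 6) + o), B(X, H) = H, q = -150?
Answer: 236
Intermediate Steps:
N(A) = 64
z = 172 (z = 10937 - 10765 = 172)
r(o) = √(6 + o)
n(y, G) = 64
n(r(-7 - 1*(-1)), q) + z = 64 + 172 = 236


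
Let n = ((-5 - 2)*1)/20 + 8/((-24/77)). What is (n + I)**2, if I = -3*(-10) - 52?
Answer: 8300161/3600 ≈ 2305.6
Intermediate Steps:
I = -22 (I = 30 - 52 = -22)
n = -1561/60 (n = -7*1*(1/20) + 8/((-24*1/77)) = -7*1/20 + 8/(-24/77) = -7/20 + 8*(-77/24) = -7/20 - 77/3 = -1561/60 ≈ -26.017)
(n + I)**2 = (-1561/60 - 22)**2 = (-2881/60)**2 = 8300161/3600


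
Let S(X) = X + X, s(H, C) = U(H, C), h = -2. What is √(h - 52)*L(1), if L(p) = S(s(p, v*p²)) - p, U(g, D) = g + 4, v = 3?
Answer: 27*I*√6 ≈ 66.136*I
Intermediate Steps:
U(g, D) = 4 + g
s(H, C) = 4 + H
S(X) = 2*X
L(p) = 8 + p (L(p) = 2*(4 + p) - p = (8 + 2*p) - p = 8 + p)
√(h - 52)*L(1) = √(-2 - 52)*(8 + 1) = √(-54)*9 = (3*I*√6)*9 = 27*I*√6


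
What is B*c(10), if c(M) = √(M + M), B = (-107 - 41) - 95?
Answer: -486*√5 ≈ -1086.7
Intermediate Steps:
B = -243 (B = -148 - 95 = -243)
c(M) = √2*√M (c(M) = √(2*M) = √2*√M)
B*c(10) = -243*√2*√10 = -486*√5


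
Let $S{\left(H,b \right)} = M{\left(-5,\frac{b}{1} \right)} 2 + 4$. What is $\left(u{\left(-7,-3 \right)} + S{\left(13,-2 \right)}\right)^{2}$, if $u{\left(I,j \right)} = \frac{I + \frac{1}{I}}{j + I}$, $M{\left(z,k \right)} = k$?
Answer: $\frac{25}{49} \approx 0.5102$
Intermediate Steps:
$u{\left(I,j \right)} = \frac{I + \frac{1}{I}}{I + j}$
$S{\left(H,b \right)} = 4 + 2 b$ ($S{\left(H,b \right)} = \frac{b}{1} \cdot 2 + 4 = b 1 \cdot 2 + 4 = b 2 + 4 = 2 b + 4 = 4 + 2 b$)
$\left(u{\left(-7,-3 \right)} + S{\left(13,-2 \right)}\right)^{2} = \left(\frac{1 + \left(-7\right)^{2}}{\left(-7\right) \left(-7 - 3\right)} + \left(4 + 2 \left(-2\right)\right)\right)^{2} = \left(- \frac{1 + 49}{7 \left(-10\right)} + \left(4 - 4\right)\right)^{2} = \left(\left(- \frac{1}{7}\right) \left(- \frac{1}{10}\right) 50 + 0\right)^{2} = \left(\frac{5}{7} + 0\right)^{2} = \left(\frac{5}{7}\right)^{2} = \frac{25}{49}$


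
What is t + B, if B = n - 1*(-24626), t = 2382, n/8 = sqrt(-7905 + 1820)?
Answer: 27008 + 8*I*sqrt(6085) ≈ 27008.0 + 624.05*I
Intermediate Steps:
n = 8*I*sqrt(6085) (n = 8*sqrt(-7905 + 1820) = 8*sqrt(-6085) = 8*(I*sqrt(6085)) = 8*I*sqrt(6085) ≈ 624.05*I)
B = 24626 + 8*I*sqrt(6085) (B = 8*I*sqrt(6085) - 1*(-24626) = 8*I*sqrt(6085) + 24626 = 24626 + 8*I*sqrt(6085) ≈ 24626.0 + 624.05*I)
t + B = 2382 + (24626 + 8*I*sqrt(6085)) = 27008 + 8*I*sqrt(6085)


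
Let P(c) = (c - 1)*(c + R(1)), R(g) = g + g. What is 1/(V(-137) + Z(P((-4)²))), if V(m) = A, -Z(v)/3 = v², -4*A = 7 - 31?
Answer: -1/218694 ≈ -4.5726e-6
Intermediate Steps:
A = 6 (A = -(7 - 31)/4 = -¼*(-24) = 6)
R(g) = 2*g
P(c) = (-1 + c)*(2 + c) (P(c) = (c - 1)*(c + 2*1) = (-1 + c)*(c + 2) = (-1 + c)*(2 + c))
Z(v) = -3*v²
V(m) = 6
1/(V(-137) + Z(P((-4)²))) = 1/(6 - 3*(-2 + (-4)² + ((-4)²)²)²) = 1/(6 - 3*(-2 + 16 + 16²)²) = 1/(6 - 3*(-2 + 16 + 256)²) = 1/(6 - 3*270²) = 1/(6 - 3*72900) = 1/(6 - 218700) = 1/(-218694) = -1/218694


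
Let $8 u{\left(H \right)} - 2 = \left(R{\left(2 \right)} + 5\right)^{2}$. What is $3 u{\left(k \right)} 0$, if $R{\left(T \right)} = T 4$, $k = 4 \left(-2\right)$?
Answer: $0$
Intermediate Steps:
$k = -8$
$R{\left(T \right)} = 4 T$
$u{\left(H \right)} = \frac{171}{8}$ ($u{\left(H \right)} = \frac{1}{4} + \frac{\left(4 \cdot 2 + 5\right)^{2}}{8} = \frac{1}{4} + \frac{\left(8 + 5\right)^{2}}{8} = \frac{1}{4} + \frac{13^{2}}{8} = \frac{1}{4} + \frac{1}{8} \cdot 169 = \frac{1}{4} + \frac{169}{8} = \frac{171}{8}$)
$3 u{\left(k \right)} 0 = 3 \cdot \frac{171}{8} \cdot 0 = \frac{513}{8} \cdot 0 = 0$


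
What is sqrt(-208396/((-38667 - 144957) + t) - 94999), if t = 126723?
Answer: I*sqrt(307568665430403)/56901 ≈ 308.21*I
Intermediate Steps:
sqrt(-208396/((-38667 - 144957) + t) - 94999) = sqrt(-208396/((-38667 - 144957) + 126723) - 94999) = sqrt(-208396/(-183624 + 126723) - 94999) = sqrt(-208396/(-56901) - 94999) = sqrt(-208396*(-1/56901) - 94999) = sqrt(208396/56901 - 94999) = sqrt(-5405329703/56901) = I*sqrt(307568665430403)/56901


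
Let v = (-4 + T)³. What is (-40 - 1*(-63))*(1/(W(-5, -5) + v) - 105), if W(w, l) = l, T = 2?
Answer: -31418/13 ≈ -2416.8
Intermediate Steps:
v = -8 (v = (-4 + 2)³ = (-2)³ = -8)
(-40 - 1*(-63))*(1/(W(-5, -5) + v) - 105) = (-40 - 1*(-63))*(1/(-5 - 8) - 105) = (-40 + 63)*(1/(-13) - 105) = 23*(-1/13 - 105) = 23*(-1366/13) = -31418/13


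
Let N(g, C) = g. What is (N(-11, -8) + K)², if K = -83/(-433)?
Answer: 21902400/187489 ≈ 116.82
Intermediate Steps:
K = 83/433 (K = -83*(-1/433) = 83/433 ≈ 0.19169)
(N(-11, -8) + K)² = (-11 + 83/433)² = (-4680/433)² = 21902400/187489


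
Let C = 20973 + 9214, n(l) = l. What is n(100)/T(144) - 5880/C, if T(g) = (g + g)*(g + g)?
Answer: -121173005/625957632 ≈ -0.19358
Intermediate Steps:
T(g) = 4*g² (T(g) = (2*g)*(2*g) = 4*g²)
C = 30187
n(100)/T(144) - 5880/C = 100/((4*144²)) - 5880/30187 = 100/((4*20736)) - 5880*1/30187 = 100/82944 - 5880/30187 = 100*(1/82944) - 5880/30187 = 25/20736 - 5880/30187 = -121173005/625957632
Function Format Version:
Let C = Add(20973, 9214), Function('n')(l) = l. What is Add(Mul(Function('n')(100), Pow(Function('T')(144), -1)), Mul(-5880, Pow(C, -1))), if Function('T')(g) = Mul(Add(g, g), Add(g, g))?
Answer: Rational(-121173005, 625957632) ≈ -0.19358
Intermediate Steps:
Function('T')(g) = Mul(4, Pow(g, 2)) (Function('T')(g) = Mul(Mul(2, g), Mul(2, g)) = Mul(4, Pow(g, 2)))
C = 30187
Add(Mul(Function('n')(100), Pow(Function('T')(144), -1)), Mul(-5880, Pow(C, -1))) = Add(Mul(100, Pow(Mul(4, Pow(144, 2)), -1)), Mul(-5880, Pow(30187, -1))) = Add(Mul(100, Pow(Mul(4, 20736), -1)), Mul(-5880, Rational(1, 30187))) = Add(Mul(100, Pow(82944, -1)), Rational(-5880, 30187)) = Add(Mul(100, Rational(1, 82944)), Rational(-5880, 30187)) = Add(Rational(25, 20736), Rational(-5880, 30187)) = Rational(-121173005, 625957632)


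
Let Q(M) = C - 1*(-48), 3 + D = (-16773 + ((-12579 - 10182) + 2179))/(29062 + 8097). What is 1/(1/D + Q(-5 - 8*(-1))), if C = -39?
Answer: 148832/1302329 ≈ 0.11428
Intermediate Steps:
D = -148832/37159 (D = -3 + (-16773 + ((-12579 - 10182) + 2179))/(29062 + 8097) = -3 + (-16773 + (-22761 + 2179))/37159 = -3 + (-16773 - 20582)*(1/37159) = -3 - 37355*1/37159 = -3 - 37355/37159 = -148832/37159 ≈ -4.0053)
Q(M) = 9 (Q(M) = -39 - 1*(-48) = -39 + 48 = 9)
1/(1/D + Q(-5 - 8*(-1))) = 1/(1/(-148832/37159) + 9) = 1/(-37159/148832 + 9) = 1/(1302329/148832) = 148832/1302329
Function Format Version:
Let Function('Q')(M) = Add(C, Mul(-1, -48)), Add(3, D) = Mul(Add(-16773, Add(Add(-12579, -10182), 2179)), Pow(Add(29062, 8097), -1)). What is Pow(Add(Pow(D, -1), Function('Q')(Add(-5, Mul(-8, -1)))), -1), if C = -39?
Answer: Rational(148832, 1302329) ≈ 0.11428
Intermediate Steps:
D = Rational(-148832, 37159) (D = Add(-3, Mul(Add(-16773, Add(Add(-12579, -10182), 2179)), Pow(Add(29062, 8097), -1))) = Add(-3, Mul(Add(-16773, Add(-22761, 2179)), Pow(37159, -1))) = Add(-3, Mul(Add(-16773, -20582), Rational(1, 37159))) = Add(-3, Mul(-37355, Rational(1, 37159))) = Add(-3, Rational(-37355, 37159)) = Rational(-148832, 37159) ≈ -4.0053)
Function('Q')(M) = 9 (Function('Q')(M) = Add(-39, Mul(-1, -48)) = Add(-39, 48) = 9)
Pow(Add(Pow(D, -1), Function('Q')(Add(-5, Mul(-8, -1)))), -1) = Pow(Add(Pow(Rational(-148832, 37159), -1), 9), -1) = Pow(Add(Rational(-37159, 148832), 9), -1) = Pow(Rational(1302329, 148832), -1) = Rational(148832, 1302329)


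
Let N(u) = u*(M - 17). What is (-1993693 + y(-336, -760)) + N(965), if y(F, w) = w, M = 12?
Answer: -1999278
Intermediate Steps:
N(u) = -5*u (N(u) = u*(12 - 17) = u*(-5) = -5*u)
(-1993693 + y(-336, -760)) + N(965) = (-1993693 - 760) - 5*965 = -1994453 - 4825 = -1999278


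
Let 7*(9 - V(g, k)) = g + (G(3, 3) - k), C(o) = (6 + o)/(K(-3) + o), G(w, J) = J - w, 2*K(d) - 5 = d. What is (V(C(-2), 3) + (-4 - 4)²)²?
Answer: 5476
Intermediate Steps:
K(d) = 5/2 + d/2
C(o) = (6 + o)/(1 + o) (C(o) = (6 + o)/((5/2 + (½)*(-3)) + o) = (6 + o)/((5/2 - 3/2) + o) = (6 + o)/(1 + o))
V(g, k) = 9 - g/7 + k/7 (V(g, k) = 9 - (g + ((3 - 1*3) - k))/7 = 9 - (g + ((3 - 3) - k))/7 = 9 - (g + (0 - k))/7 = 9 - (g - k)/7 = 9 + (-g/7 + k/7) = 9 - g/7 + k/7)
(V(C(-2), 3) + (-4 - 4)²)² = ((9 - (6 - 2)/(7*(1 - 2)) + (⅐)*3) + (-4 - 4)²)² = ((9 - 4/(7*(-1)) + 3/7) + (-8)²)² = ((9 - (-1)*4/7 + 3/7) + 64)² = ((9 - ⅐*(-4) + 3/7) + 64)² = ((9 + 4/7 + 3/7) + 64)² = (10 + 64)² = 74² = 5476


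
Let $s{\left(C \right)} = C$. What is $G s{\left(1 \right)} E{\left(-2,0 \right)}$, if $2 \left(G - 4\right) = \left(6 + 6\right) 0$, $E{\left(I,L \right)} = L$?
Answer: $0$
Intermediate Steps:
$G = 4$ ($G = 4 + \frac{\left(6 + 6\right) 0}{2} = 4 + \frac{12 \cdot 0}{2} = 4 + \frac{1}{2} \cdot 0 = 4 + 0 = 4$)
$G s{\left(1 \right)} E{\left(-2,0 \right)} = 4 \cdot 1 \cdot 0 = 4 \cdot 0 = 0$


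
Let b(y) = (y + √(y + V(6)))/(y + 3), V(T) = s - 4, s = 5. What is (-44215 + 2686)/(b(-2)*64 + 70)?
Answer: 1204341/3730 + 664464*I/1865 ≈ 322.88 + 356.28*I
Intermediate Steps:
V(T) = 1 (V(T) = 5 - 4 = 1)
b(y) = (y + √(1 + y))/(3 + y) (b(y) = (y + √(y + 1))/(y + 3) = (y + √(1 + y))/(3 + y))
(-44215 + 2686)/(b(-2)*64 + 70) = (-44215 + 2686)/(((-2 + √(1 - 2))/(3 - 2))*64 + 70) = -41529/(((-2 + √(-1))/1)*64 + 70) = -41529/((1*(-2 + I))*64 + 70) = -41529/((-2 + I)*64 + 70) = -41529/((-128 + 64*I) + 70) = -41529*(-58 - 64*I)/7460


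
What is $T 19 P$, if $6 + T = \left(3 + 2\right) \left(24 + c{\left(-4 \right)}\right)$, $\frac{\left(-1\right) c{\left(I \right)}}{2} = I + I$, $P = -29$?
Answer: $-106894$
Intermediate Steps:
$c{\left(I \right)} = - 4 I$ ($c{\left(I \right)} = - 2 \left(I + I\right) = - 2 \cdot 2 I = - 4 I$)
$T = 194$ ($T = -6 + \left(3 + 2\right) \left(24 - -16\right) = -6 + 5 \left(24 + 16\right) = -6 + 5 \cdot 40 = -6 + 200 = 194$)
$T 19 P = 194 \cdot 19 \left(-29\right) = 3686 \left(-29\right) = -106894$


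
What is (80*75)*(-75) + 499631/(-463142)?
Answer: -208414399631/463142 ≈ -4.5000e+5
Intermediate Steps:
(80*75)*(-75) + 499631/(-463142) = 6000*(-75) + 499631*(-1/463142) = -450000 - 499631/463142 = -208414399631/463142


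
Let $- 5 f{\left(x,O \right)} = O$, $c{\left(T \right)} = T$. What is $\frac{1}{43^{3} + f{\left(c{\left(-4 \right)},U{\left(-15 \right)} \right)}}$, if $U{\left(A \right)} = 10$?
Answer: $\frac{1}{79505} \approx 1.2578 \cdot 10^{-5}$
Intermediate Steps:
$f{\left(x,O \right)} = - \frac{O}{5}$
$\frac{1}{43^{3} + f{\left(c{\left(-4 \right)},U{\left(-15 \right)} \right)}} = \frac{1}{43^{3} - 2} = \frac{1}{79507 - 2} = \frac{1}{79505}$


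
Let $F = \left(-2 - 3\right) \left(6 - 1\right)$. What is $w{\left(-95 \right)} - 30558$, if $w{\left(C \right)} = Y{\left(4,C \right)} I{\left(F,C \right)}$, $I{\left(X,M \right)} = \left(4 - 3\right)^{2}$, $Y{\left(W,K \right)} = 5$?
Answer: $-30553$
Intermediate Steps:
$F = -25$ ($F = \left(-5\right) 5 = -25$)
$I{\left(X,M \right)} = 1$ ($I{\left(X,M \right)} = 1^{2} = 1$)
$w{\left(C \right)} = 5$ ($w{\left(C \right)} = 5 \cdot 1 = 5$)
$w{\left(-95 \right)} - 30558 = 5 - 30558 = -30553$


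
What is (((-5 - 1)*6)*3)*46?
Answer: -4968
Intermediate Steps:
(((-5 - 1)*6)*3)*46 = (-6*6*3)*46 = -36*3*46 = -108*46 = -4968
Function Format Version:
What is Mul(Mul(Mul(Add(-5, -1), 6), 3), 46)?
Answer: -4968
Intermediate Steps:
Mul(Mul(Mul(Add(-5, -1), 6), 3), 46) = Mul(Mul(Mul(-6, 6), 3), 46) = Mul(Mul(-36, 3), 46) = Mul(-108, 46) = -4968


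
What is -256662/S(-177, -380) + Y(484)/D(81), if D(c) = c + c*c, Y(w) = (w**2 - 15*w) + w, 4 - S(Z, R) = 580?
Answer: 50993819/106272 ≈ 479.84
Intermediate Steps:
S(Z, R) = -576 (S(Z, R) = 4 - 1*580 = 4 - 580 = -576)
Y(w) = w**2 - 14*w
D(c) = c + c**2
-256662/S(-177, -380) + Y(484)/D(81) = -256662/(-576) + (484*(-14 + 484))/((81*(1 + 81))) = -256662*(-1/576) + (484*470)/((81*82)) = 14259/32 + 227480/6642 = 14259/32 + 227480*(1/6642) = 14259/32 + 113740/3321 = 50993819/106272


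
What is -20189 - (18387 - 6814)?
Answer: -31762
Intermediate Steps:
-20189 - (18387 - 6814) = -20189 - 1*11573 = -20189 - 11573 = -31762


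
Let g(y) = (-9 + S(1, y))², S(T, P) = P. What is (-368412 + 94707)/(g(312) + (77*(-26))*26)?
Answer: -273705/39757 ≈ -6.8844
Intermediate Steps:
g(y) = (-9 + y)²
(-368412 + 94707)/(g(312) + (77*(-26))*26) = (-368412 + 94707)/((-9 + 312)² + (77*(-26))*26) = -273705/(303² - 2002*26) = -273705/(91809 - 52052) = -273705/39757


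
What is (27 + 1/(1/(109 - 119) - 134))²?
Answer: 1310222809/1798281 ≈ 728.60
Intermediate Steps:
(27 + 1/(1/(109 - 119) - 134))² = (27 + 1/(1/(-10) - 134))² = (27 + 1/(-⅒ - 134))² = (27 + 1/(-1341/10))² = (27 - 10/1341)² = (36197/1341)² = 1310222809/1798281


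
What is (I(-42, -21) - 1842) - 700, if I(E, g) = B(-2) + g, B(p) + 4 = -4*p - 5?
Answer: -2564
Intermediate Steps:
B(p) = -9 - 4*p (B(p) = -4 + (-4*p - 5) = -4 + (-5 - 4*p) = -9 - 4*p)
I(E, g) = -1 + g (I(E, g) = (-9 - 4*(-2)) + g = (-9 + 8) + g = -1 + g)
(I(-42, -21) - 1842) - 700 = ((-1 - 21) - 1842) - 700 = (-22 - 1842) - 700 = -1864 - 700 = -2564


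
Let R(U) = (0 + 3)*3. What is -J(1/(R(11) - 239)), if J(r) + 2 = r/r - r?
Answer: 229/230 ≈ 0.99565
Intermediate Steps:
R(U) = 9 (R(U) = 3*3 = 9)
J(r) = -1 - r (J(r) = -2 + (r/r - r) = -2 + (1 - r) = -1 - r)
-J(1/(R(11) - 239)) = -(-1 - 1/(9 - 239)) = -(-1 - 1/(-230)) = -(-1 - 1*(-1/230)) = -(-1 + 1/230) = -1*(-229/230) = 229/230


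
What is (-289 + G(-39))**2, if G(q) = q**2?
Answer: 1517824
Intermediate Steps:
(-289 + G(-39))**2 = (-289 + (-39)**2)**2 = (-289 + 1521)**2 = 1232**2 = 1517824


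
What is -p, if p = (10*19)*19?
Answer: -3610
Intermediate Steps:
p = 3610 (p = 190*19 = 3610)
-p = -1*3610 = -3610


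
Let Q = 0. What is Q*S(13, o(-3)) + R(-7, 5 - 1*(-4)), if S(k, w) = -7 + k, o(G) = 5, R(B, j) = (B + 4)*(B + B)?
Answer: 42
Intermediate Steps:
R(B, j) = 2*B*(4 + B) (R(B, j) = (4 + B)*(2*B) = 2*B*(4 + B))
Q*S(13, o(-3)) + R(-7, 5 - 1*(-4)) = 0*(-7 + 13) + 2*(-7)*(4 - 7) = 0*6 + 2*(-7)*(-3) = 0 + 42 = 42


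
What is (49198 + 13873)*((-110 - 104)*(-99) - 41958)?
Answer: -1310110812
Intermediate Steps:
(49198 + 13873)*((-110 - 104)*(-99) - 41958) = 63071*(-214*(-99) - 41958) = 63071*(21186 - 41958) = 63071*(-20772) = -1310110812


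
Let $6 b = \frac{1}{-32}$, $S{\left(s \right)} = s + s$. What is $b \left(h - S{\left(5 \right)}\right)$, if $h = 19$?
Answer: $- \frac{3}{64} \approx -0.046875$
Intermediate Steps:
$S{\left(s \right)} = 2 s$
$b = - \frac{1}{192}$ ($b = \frac{1}{6 \left(-32\right)} = \frac{1}{6} \left(- \frac{1}{32}\right) = - \frac{1}{192} \approx -0.0052083$)
$b \left(h - S{\left(5 \right)}\right) = - \frac{19 - 2 \cdot 5}{192} = - \frac{19 - 10}{192} = \left(- \frac{1}{192}\right) 9 = - \frac{3}{64}$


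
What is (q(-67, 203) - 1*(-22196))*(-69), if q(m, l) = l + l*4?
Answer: -1601559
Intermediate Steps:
q(m, l) = 5*l (q(m, l) = l + 4*l = 5*l)
(q(-67, 203) - 1*(-22196))*(-69) = (5*203 - 1*(-22196))*(-69) = (1015 + 22196)*(-69) = 23211*(-69) = -1601559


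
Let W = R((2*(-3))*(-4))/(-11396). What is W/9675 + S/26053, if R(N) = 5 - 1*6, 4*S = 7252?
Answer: 199894697953/2872507383900 ≈ 0.069589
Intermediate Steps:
S = 1813 (S = (1/4)*7252 = 1813)
R(N) = -1 (R(N) = 5 - 6 = -1)
W = 1/11396 (W = -1/(-11396) = -1*(-1/11396) = 1/11396 ≈ 8.7750e-5)
W/9675 + S/26053 = (1/11396)/9675 + 1813/26053 = (1/11396)*(1/9675) + 1813*(1/26053) = 1/110256300 + 1813/26053 = 199894697953/2872507383900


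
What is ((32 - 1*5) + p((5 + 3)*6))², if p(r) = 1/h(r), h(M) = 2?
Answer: 3025/4 ≈ 756.25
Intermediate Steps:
p(r) = ½ (p(r) = 1/2 = ½)
((32 - 1*5) + p((5 + 3)*6))² = ((32 - 1*5) + ½)² = ((32 - 5) + ½)² = (27 + ½)² = (55/2)² = 3025/4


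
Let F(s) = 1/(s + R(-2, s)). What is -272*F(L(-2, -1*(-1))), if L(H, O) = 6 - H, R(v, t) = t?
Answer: -17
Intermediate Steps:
F(s) = 1/(2*s) (F(s) = 1/(s + s) = 1/(2*s))
-272*F(L(-2, -1*(-1))) = -136/(6 - 1*(-2)) = -136/(6 + 2) = -136/8 = -272*1/16 = -17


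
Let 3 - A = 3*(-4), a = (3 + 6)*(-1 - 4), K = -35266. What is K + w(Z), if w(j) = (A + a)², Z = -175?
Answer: -34366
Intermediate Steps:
a = -45 (a = 9*(-5) = -45)
A = 15 (A = 3 - 3*(-4) = 3 - 1*(-12) = 3 + 12 = 15)
w(j) = 900 (w(j) = (15 - 45)² = (-30)² = 900)
K + w(Z) = -35266 + 900 = -34366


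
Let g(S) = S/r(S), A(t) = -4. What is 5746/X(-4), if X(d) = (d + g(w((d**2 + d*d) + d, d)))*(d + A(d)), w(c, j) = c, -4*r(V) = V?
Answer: 2873/32 ≈ 89.781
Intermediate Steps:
r(V) = -V/4
g(S) = -4 (g(S) = S/((-S/4)) = S*(-4/S) = -4)
X(d) = (-4 + d)**2 (X(d) = (d - 4)*(d - 4) = (-4 + d)*(-4 + d) = (-4 + d)**2)
5746/X(-4) = 5746/(16 + (-4)**2 - 8*(-4)) = 5746/(16 + 16 + 32) = 5746/64 = 5746*(1/64) = 2873/32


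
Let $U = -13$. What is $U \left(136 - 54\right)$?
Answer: $-1066$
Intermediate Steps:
$U \left(136 - 54\right) = - 13 \left(136 - 54\right) = \left(-13\right) 82 = -1066$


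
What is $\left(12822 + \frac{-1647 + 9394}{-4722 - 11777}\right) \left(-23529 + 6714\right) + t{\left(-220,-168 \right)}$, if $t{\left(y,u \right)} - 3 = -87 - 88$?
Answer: $- \frac{3557088815093}{16499} \approx -2.1559 \cdot 10^{8}$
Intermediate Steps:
$t{\left(y,u \right)} = -172$ ($t{\left(y,u \right)} = 3 - 175 = -172$)
$\left(12822 + \frac{-1647 + 9394}{-4722 - 11777}\right) \left(-23529 + 6714\right) + t{\left(-220,-168 \right)} = \left(12822 + \frac{-1647 + 9394}{-4722 - 11777}\right) \left(-23529 + 6714\right) - 172 = \left(12822 + \frac{7747}{-16499}\right) \left(-16815\right) - 172 = \left(12822 + 7747 \left(- \frac{1}{16499}\right)\right) \left(-16815\right) - 172 = \left(12822 - \frac{7747}{16499}\right) \left(-16815\right) - 172 = \frac{211542431}{16499} \left(-16815\right) - 172 = - \frac{3557085977265}{16499} - 172 = - \frac{3557088815093}{16499}$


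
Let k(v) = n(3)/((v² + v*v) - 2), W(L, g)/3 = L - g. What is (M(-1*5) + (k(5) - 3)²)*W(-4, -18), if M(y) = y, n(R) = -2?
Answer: 17143/96 ≈ 178.57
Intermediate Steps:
W(L, g) = -3*g + 3*L (W(L, g) = 3*(L - g) = -3*g + 3*L)
k(v) = -2/(-2 + 2*v²) (k(v) = -2/((v² + v*v) - 2) = -2/((v² + v²) - 2) = -2/(2*v² - 2) = -2/(-2 + 2*v²))
(M(-1*5) + (k(5) - 3)²)*W(-4, -18) = (-1*5 + (-1/(-1 + 5²) - 3)²)*(-3*(-18) + 3*(-4)) = (-5 + (-1/(-1 + 25) - 3)²)*(54 - 12) = (-5 + (-1/24 - 3)²)*42 = (-5 + (-73/24)²)*42 = (-5 + 5329/576)*42 = (2449/576)*42 = 17143/96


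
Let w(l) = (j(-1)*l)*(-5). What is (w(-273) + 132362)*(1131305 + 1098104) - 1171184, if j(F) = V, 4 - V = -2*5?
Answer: 337691868864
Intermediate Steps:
V = 14 (V = 4 - (-2)*5 = 4 - 1*(-10) = 4 + 10 = 14)
j(F) = 14
w(l) = -70*l (w(l) = (14*l)*(-5) = -70*l)
(w(-273) + 132362)*(1131305 + 1098104) - 1171184 = (-70*(-273) + 132362)*(1131305 + 1098104) - 1171184 = (19110 + 132362)*2229409 - 1171184 = 151472*2229409 - 1171184 = 337693040048 - 1171184 = 337691868864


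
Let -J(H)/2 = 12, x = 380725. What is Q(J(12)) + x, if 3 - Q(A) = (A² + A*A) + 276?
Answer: 379300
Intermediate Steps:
J(H) = -24 (J(H) = -2*12 = -24)
Q(A) = -273 - 2*A² (Q(A) = 3 - ((A² + A*A) + 276) = 3 - ((A² + A²) + 276) = 3 - (2*A² + 276) = 3 - (276 + 2*A²) = 3 + (-276 - 2*A²) = -273 - 2*A²)
Q(J(12)) + x = (-273 - 2*(-24)²) + 380725 = (-273 - 2*576) + 380725 = (-273 - 1152) + 380725 = -1425 + 380725 = 379300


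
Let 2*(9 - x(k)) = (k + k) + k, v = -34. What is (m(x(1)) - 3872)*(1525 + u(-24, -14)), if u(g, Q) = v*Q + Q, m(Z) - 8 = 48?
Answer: -7582392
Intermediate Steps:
x(k) = 9 - 3*k/2 (x(k) = 9 - ((k + k) + k)/2 = 9 - (2*k + k)/2 = 9 - 3*k/2)
m(Z) = 56 (m(Z) = 8 + 48 = 56)
u(g, Q) = -33*Q (u(g, Q) = -34*Q + Q = -33*Q)
(m(x(1)) - 3872)*(1525 + u(-24, -14)) = (56 - 3872)*(1525 - 33*(-14)) = -3816*(1525 + 462) = -3816*1987 = -7582392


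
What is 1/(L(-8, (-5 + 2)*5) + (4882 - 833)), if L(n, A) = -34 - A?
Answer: 1/4030 ≈ 0.00024814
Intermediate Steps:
1/(L(-8, (-5 + 2)*5) + (4882 - 833)) = 1/((-34 - (-5 + 2)*5) + (4882 - 833)) = 1/((-34 - (-3)*5) + 4049) = 1/((-34 - 1*(-15)) + 4049) = 1/((-34 + 15) + 4049) = 1/(-19 + 4049) = 1/4030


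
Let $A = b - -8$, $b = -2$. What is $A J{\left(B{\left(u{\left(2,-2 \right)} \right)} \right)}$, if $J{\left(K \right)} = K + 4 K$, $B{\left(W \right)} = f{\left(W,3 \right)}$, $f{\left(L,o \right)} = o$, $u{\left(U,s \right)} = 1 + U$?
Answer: $90$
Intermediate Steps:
$B{\left(W \right)} = 3$
$J{\left(K \right)} = 5 K$
$A = 6$ ($A = -2 - -8 = -2 + 8 = 6$)
$A J{\left(B{\left(u{\left(2,-2 \right)} \right)} \right)} = 6 \cdot 5 \cdot 3 = 6 \cdot 15 = 90$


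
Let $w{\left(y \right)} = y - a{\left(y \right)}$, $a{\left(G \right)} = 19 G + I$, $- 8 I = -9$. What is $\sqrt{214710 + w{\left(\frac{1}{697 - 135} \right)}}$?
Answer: $\frac{\sqrt{271257999198}}{1124} \approx 463.37$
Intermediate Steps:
$I = \frac{9}{8}$ ($I = \left(- \frac{1}{8}\right) \left(-9\right) = \frac{9}{8} \approx 1.125$)
$a{\left(G \right)} = \frac{9}{8} + 19 G$ ($a{\left(G \right)} = 19 G + \frac{9}{8} = \frac{9}{8} + 19 G$)
$w{\left(y \right)} = - \frac{9}{8} - 18 y$ ($w{\left(y \right)} = y - \left(\frac{9}{8} + 19 y\right) = - \frac{9}{8} - 18 y$)
$\sqrt{214710 + w{\left(\frac{1}{697 - 135} \right)}} = \sqrt{214710 - \left(\frac{9}{8} + \frac{18}{697 - 135}\right)} = \sqrt{214710 - \left(\frac{9}{8} + \frac{18}{562}\right)} = \sqrt{214710 - \frac{2601}{2248}} = \sqrt{\frac{482665479}{2248}} = \frac{\sqrt{271257999198}}{1124}$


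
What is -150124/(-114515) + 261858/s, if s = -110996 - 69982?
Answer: -469587933/3454115945 ≈ -0.13595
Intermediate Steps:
s = -180978
-150124/(-114515) + 261858/s = -150124/(-114515) + 261858/(-180978) = -150124*(-1/114515) + 261858*(-1/180978) = 150124/114515 - 43643/30163 = -469587933/3454115945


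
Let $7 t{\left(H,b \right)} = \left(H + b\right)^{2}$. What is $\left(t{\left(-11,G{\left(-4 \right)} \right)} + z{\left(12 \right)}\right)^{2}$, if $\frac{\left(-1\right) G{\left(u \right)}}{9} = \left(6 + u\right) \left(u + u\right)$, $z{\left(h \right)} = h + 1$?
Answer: $6451600$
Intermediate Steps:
$z{\left(h \right)} = 1 + h$
$G{\left(u \right)} = - 18 u \left(6 + u\right)$ ($G{\left(u \right)} = - 9 \left(6 + u\right) \left(u + u\right) = - 9 \left(6 + u\right) 2 u = - 9 \cdot 2 u \left(6 + u\right) = - 18 u \left(6 + u\right)$)
$t{\left(H,b \right)} = \frac{\left(H + b\right)^{2}}{7}$
$\left(t{\left(-11,G{\left(-4 \right)} \right)} + z{\left(12 \right)}\right)^{2} = \left(\frac{\left(-11 - - 72 \left(6 - 4\right)\right)^{2}}{7} + \left(1 + 12\right)\right)^{2} = \left(\frac{\left(-11 - \left(-72\right) 2\right)^{2}}{7} + 13\right)^{2} = \left(\frac{\left(-11 + 144\right)^{2}}{7} + 13\right)^{2} = \left(\frac{133^{2}}{7} + 13\right)^{2} = \left(\frac{1}{7} \cdot 17689 + 13\right)^{2} = \left(2527 + 13\right)^{2} = 2540^{2} = 6451600$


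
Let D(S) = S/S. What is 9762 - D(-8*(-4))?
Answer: 9761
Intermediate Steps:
D(S) = 1
9762 - D(-8*(-4)) = 9762 - 1*1 = 9762 - 1 = 9761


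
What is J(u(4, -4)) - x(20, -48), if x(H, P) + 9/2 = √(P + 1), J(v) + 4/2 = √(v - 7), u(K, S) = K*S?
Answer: 5/2 + I*√23 - I*√47 ≈ 2.5 - 2.0598*I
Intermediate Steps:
J(v) = -2 + √(-7 + v) (J(v) = -2 + √(v - 7) = -2 + √(-7 + v))
x(H, P) = -9/2 + √(1 + P) (x(H, P) = -9/2 + √(P + 1) = -9/2 + √(1 + P))
J(u(4, -4)) - x(20, -48) = (-2 + √(-7 + 4*(-4))) - (-9/2 + √(1 - 48)) = (-2 + √(-7 - 16)) - (-9/2 + √(-47)) = (-2 + √(-23)) - (-9/2 + I*√47) = (-2 + I*√23) + (9/2 - I*√47) = 5/2 + I*√23 - I*√47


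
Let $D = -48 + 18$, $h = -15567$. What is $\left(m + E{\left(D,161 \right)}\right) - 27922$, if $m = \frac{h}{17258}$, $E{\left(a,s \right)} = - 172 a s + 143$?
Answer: $\frac{13857830531}{17258} \approx 8.0298 \cdot 10^{5}$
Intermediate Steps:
$D = -30$
$E{\left(a,s \right)} = 143 - 172 a s$ ($E{\left(a,s \right)} = - 172 a s + 143 = 143 - 172 a s$)
$m = - \frac{15567}{17258} \approx -0.90202$
$\left(m + E{\left(D,161 \right)}\right) - 27922 = \left(- \frac{15567}{17258} - \left(-143 - 830760\right)\right) - 27922 = \left(- \frac{15567}{17258} + \left(143 + 830760\right)\right) - 27922 = \left(- \frac{15567}{17258} + 830903\right) - 27922 = \frac{14339708407}{17258} - 27922 = \frac{13857830531}{17258}$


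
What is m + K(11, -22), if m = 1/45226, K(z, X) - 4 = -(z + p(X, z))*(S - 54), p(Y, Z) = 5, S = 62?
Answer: -5608023/45226 ≈ -124.00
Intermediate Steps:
K(z, X) = -36 - 8*z (K(z, X) = 4 - (z + 5)*(62 - 54) = 4 - (5 + z)*8 = 4 - (40 + 8*z) = 4 + (-40 - 8*z) = -36 - 8*z)
m = 1/45226 ≈ 2.2111e-5
m + K(11, -22) = 1/45226 + (-36 - 8*11) = 1/45226 + (-36 - 88) = 1/45226 - 124 = -5608023/45226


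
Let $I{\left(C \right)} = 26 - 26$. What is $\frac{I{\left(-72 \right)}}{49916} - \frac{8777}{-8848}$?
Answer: $\frac{8777}{8848} \approx 0.99198$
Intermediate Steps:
$I{\left(C \right)} = 0$ ($I{\left(C \right)} = 26 - 26 = 0$)
$\frac{I{\left(-72 \right)}}{49916} - \frac{8777}{-8848} = \frac{0}{49916} - \frac{8777}{-8848} = 0 \cdot \frac{1}{49916} - - \frac{8777}{8848} = 0 + \frac{8777}{8848} = \frac{8777}{8848}$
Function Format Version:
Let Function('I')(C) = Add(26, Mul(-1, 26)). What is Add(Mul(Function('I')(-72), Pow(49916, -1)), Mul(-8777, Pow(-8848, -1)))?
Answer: Rational(8777, 8848) ≈ 0.99198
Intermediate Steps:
Function('I')(C) = 0 (Function('I')(C) = Add(26, -26) = 0)
Add(Mul(Function('I')(-72), Pow(49916, -1)), Mul(-8777, Pow(-8848, -1))) = Add(Mul(0, Pow(49916, -1)), Mul(-8777, Pow(-8848, -1))) = Add(Mul(0, Rational(1, 49916)), Mul(-8777, Rational(-1, 8848))) = Add(0, Rational(8777, 8848)) = Rational(8777, 8848)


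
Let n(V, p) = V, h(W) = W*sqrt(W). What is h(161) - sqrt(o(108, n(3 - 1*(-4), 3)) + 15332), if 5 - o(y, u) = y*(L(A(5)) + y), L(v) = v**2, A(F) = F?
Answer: -sqrt(973) + 161*sqrt(161) ≈ 2011.7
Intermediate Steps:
h(W) = W**(3/2)
o(y, u) = 5 - y*(25 + y) (o(y, u) = 5 - y*(5**2 + y) = 5 - y*(25 + y))
h(161) - sqrt(o(108, n(3 - 1*(-4), 3)) + 15332) = 161**(3/2) - sqrt((5 - 1*108**2 - 25*108) + 15332) = 161*sqrt(161) - sqrt((5 - 1*11664 - 2700) + 15332) = 161*sqrt(161) - sqrt((5 - 11664 - 2700) + 15332) = 161*sqrt(161) - sqrt(-14359 + 15332) = 161*sqrt(161) - sqrt(973) = -sqrt(973) + 161*sqrt(161)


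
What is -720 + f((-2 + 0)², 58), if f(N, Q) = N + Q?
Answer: -658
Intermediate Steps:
-720 + f((-2 + 0)², 58) = -720 + ((-2 + 0)² + 58) = -720 + ((-2)² + 58) = -720 + (4 + 58) = -720 + 62 = -658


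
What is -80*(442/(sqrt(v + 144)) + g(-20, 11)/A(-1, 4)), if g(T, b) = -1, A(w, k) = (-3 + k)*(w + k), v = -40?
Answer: 80/3 - 680*sqrt(26) ≈ -3440.7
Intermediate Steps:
A(w, k) = (-3 + k)*(k + w)
-80*(442/(sqrt(v + 144)) + g(-20, 11)/A(-1, 4)) = -80*(442/(sqrt(-40 + 144)) - 1/(4**2 - 3*4 - 3*(-1) + 4*(-1))) = -80*(442/(sqrt(104)) - 1/(16 - 12 + 3 - 4)) = -80*(442/((2*sqrt(26))) - 1/3) = -80*(442*(sqrt(26)/52) - 1*1/3) = -80*(17*sqrt(26)/2 - 1/3) = -80*(-1/3 + 17*sqrt(26)/2) = 80/3 - 680*sqrt(26)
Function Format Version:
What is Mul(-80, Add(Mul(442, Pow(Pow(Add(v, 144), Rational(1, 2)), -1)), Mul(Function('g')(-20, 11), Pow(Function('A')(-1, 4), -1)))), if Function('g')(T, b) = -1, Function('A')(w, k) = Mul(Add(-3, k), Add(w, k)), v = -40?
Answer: Add(Rational(80, 3), Mul(-680, Pow(26, Rational(1, 2)))) ≈ -3440.7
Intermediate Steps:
Function('A')(w, k) = Mul(Add(-3, k), Add(k, w))
Mul(-80, Add(Mul(442, Pow(Pow(Add(v, 144), Rational(1, 2)), -1)), Mul(Function('g')(-20, 11), Pow(Function('A')(-1, 4), -1)))) = Mul(-80, Add(Mul(442, Pow(Pow(Add(-40, 144), Rational(1, 2)), -1)), Mul(-1, Pow(Add(Pow(4, 2), Mul(-3, 4), Mul(-3, -1), Mul(4, -1)), -1)))) = Mul(-80, Add(Mul(442, Pow(Pow(104, Rational(1, 2)), -1)), Mul(-1, Pow(Add(16, -12, 3, -4), -1)))) = Mul(-80, Add(Mul(442, Pow(Mul(2, Pow(26, Rational(1, 2))), -1)), Mul(-1, Pow(3, -1)))) = Mul(-80, Add(Mul(442, Mul(Rational(1, 52), Pow(26, Rational(1, 2)))), Mul(-1, Rational(1, 3)))) = Mul(-80, Add(Mul(Rational(17, 2), Pow(26, Rational(1, 2))), Rational(-1, 3))) = Mul(-80, Add(Rational(-1, 3), Mul(Rational(17, 2), Pow(26, Rational(1, 2))))) = Add(Rational(80, 3), Mul(-680, Pow(26, Rational(1, 2))))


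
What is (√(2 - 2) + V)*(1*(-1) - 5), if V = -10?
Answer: 60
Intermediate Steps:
(√(2 - 2) + V)*(1*(-1) - 5) = (√(2 - 2) - 10)*(1*(-1) - 5) = (√0 - 10)*(-1 - 5) = (0 - 10)*(-6) = -10*(-6) = 60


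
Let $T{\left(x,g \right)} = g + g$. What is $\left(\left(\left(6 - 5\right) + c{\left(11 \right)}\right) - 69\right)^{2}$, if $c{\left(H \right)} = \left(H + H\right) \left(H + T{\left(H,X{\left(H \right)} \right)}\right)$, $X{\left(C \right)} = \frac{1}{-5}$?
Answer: $\frac{682276}{25} \approx 27291.0$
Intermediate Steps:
$X{\left(C \right)} = - \frac{1}{5}$
$T{\left(x,g \right)} = 2 g$
$c{\left(H \right)} = 2 H \left(- \frac{2}{5} + H\right)$ ($c{\left(H \right)} = \left(H + H\right) \left(H + 2 \left(- \frac{1}{5}\right)\right) = 2 H \left(H - \frac{2}{5}\right) = 2 H \left(- \frac{2}{5} + H\right)$)
$\left(\left(\left(6 - 5\right) + c{\left(11 \right)}\right) - 69\right)^{2} = \left(\left(\left(6 - 5\right) + \frac{2}{5} \cdot 11 \left(-2 + 5 \cdot 11\right)\right) - 69\right)^{2} = \left(\left(\left(6 - 5\right) + \frac{2}{5} \cdot 11 \left(-2 + 55\right)\right) - 69\right)^{2} = \left(\left(1 + \frac{2}{5} \cdot 11 \cdot 53\right) - 69\right)^{2} = \left(\left(1 + \frac{1166}{5}\right) - 69\right)^{2} = \left(\frac{1171}{5} - 69\right)^{2} = \left(\frac{826}{5}\right)^{2} = \frac{682276}{25}$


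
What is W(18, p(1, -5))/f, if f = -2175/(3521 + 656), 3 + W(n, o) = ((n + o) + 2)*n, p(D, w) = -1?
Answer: -472001/725 ≈ -651.04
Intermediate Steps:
W(n, o) = -3 + n*(2 + n + o) (W(n, o) = -3 + ((n + o) + 2)*n = -3 + (2 + n + o)*n = -3 + n*(2 + n + o))
f = -2175/4177 ≈ -0.52071
W(18, p(1, -5))/f = (-3 + 18² + 2*18 + 18*(-1))/(-2175/4177) = (-3 + 324 + 36 - 18)*(-4177/2175) = 339*(-4177/2175) = -472001/725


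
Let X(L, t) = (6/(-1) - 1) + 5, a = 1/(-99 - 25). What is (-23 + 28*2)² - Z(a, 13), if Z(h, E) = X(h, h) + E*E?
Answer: 922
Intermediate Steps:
a = -1/124 (a = 1/(-124) = -1/124 ≈ -0.0080645)
X(L, t) = -2 (X(L, t) = (6*(-1) - 1) + 5 = (-6 - 1) + 5 = -7 + 5 = -2)
Z(h, E) = -2 + E² (Z(h, E) = -2 + E*E = -2 + E²)
(-23 + 28*2)² - Z(a, 13) = (-23 + 28*2)² - (-2 + 13²) = (-23 + 56)² - (-2 + 169) = 33² - 1*167 = 1089 - 167 = 922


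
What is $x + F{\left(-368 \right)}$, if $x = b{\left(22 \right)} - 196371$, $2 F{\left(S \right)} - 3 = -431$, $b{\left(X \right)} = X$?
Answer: $-196563$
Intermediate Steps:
$F{\left(S \right)} = -214$ ($F{\left(S \right)} = \frac{3}{2} + \frac{1}{2} \left(-431\right) = \frac{3}{2} - \frac{431}{2} = -214$)
$x = -196349$ ($x = 22 - 196371 = -196349$)
$x + F{\left(-368 \right)} = -196349 - 214 = -196563$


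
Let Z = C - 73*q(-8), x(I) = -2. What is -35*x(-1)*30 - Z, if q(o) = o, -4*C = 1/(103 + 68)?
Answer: 1036945/684 ≈ 1516.0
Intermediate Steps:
C = -1/684 (C = -1/(4*(103 + 68)) = -¼/171 = -¼*1/171 = -1/684 ≈ -0.0014620)
Z = 399455/684 (Z = -1/684 - 73*(-8) = -1/684 + 584 = 399455/684 ≈ 584.00)
-35*x(-1)*30 - Z = -35*(-2)*30 - 1*399455/684 = 70*30 - 399455/684 = 2100 - 399455/684 = 1036945/684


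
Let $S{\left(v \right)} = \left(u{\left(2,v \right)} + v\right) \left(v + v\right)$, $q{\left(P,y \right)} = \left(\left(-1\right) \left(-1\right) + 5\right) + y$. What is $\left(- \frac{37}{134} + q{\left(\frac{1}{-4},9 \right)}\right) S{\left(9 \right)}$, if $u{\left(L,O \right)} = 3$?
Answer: $\frac{213084}{67} \approx 3180.4$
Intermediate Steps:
$q{\left(P,y \right)} = 6 + y$ ($q{\left(P,y \right)} = \left(1 + 5\right) + y = 6 + y$)
$S{\left(v \right)} = 2 v \left(3 + v\right)$ ($S{\left(v \right)} = \left(3 + v\right) \left(v + v\right) = \left(3 + v\right) 2 v = 2 v \left(3 + v\right)$)
$\left(- \frac{37}{134} + q{\left(\frac{1}{-4},9 \right)}\right) S{\left(9 \right)} = \left(- \frac{37}{134} + \left(6 + 9\right)\right) 2 \cdot 9 \left(3 + 9\right) = \left(\left(-37\right) \frac{1}{134} + 15\right) 2 \cdot 9 \cdot 12 = \left(- \frac{37}{134} + 15\right) 216 = \frac{1973}{134} \cdot 216 = \frac{213084}{67}$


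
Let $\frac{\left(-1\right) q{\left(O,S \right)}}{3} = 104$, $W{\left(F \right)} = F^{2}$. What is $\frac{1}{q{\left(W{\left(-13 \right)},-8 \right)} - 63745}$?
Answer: $- \frac{1}{64057} \approx -1.5611 \cdot 10^{-5}$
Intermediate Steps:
$q{\left(O,S \right)} = -312$ ($q{\left(O,S \right)} = \left(-3\right) 104 = -312$)
$\frac{1}{q{\left(W{\left(-13 \right)},-8 \right)} - 63745} = \frac{1}{-312 - 63745} = \frac{1}{-64057} = - \frac{1}{64057}$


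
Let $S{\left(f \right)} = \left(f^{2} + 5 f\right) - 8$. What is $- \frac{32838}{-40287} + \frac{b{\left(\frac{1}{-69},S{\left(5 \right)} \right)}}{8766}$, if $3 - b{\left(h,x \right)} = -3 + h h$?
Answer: $\frac{35170315337}{43112178558} \approx 0.81579$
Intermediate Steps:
$S{\left(f \right)} = -8 + f^{2} + 5 f$
$b{\left(h,x \right)} = 6 - h^{2}$ ($b{\left(h,x \right)} = 3 - \left(-3 + h h\right) = 3 - \left(-3 + h^{2}\right) = 6 - h^{2}$)
$- \frac{32838}{-40287} + \frac{b{\left(\frac{1}{-69},S{\left(5 \right)} \right)}}{8766} = - \frac{32838}{-40287} + \frac{6 - \left(\frac{1}{-69}\right)^{2}}{8766} = \left(-32838\right) \left(- \frac{1}{40287}\right) + \left(6 - \left(- \frac{1}{69}\right)^{2}\right) \frac{1}{8766} = \frac{842}{1033} + \left(6 - \frac{1}{4761}\right) \frac{1}{8766} = \frac{842}{1033} + \frac{28565}{4761} \cdot \frac{1}{8766} = \frac{842}{1033} + \frac{28565}{41734926} = \frac{35170315337}{43112178558}$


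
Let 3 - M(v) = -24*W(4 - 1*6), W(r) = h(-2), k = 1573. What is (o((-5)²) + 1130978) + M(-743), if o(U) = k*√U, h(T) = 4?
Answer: 1138942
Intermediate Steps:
W(r) = 4
o(U) = 1573*√U
M(v) = 99 (M(v) = 3 - (-24)*4 = 3 - 1*(-96) = 3 + 96 = 99)
(o((-5)²) + 1130978) + M(-743) = (1573*√((-5)²) + 1130978) + 99 = (1573*√25 + 1130978) + 99 = (1573*5 + 1130978) + 99 = (7865 + 1130978) + 99 = 1138843 + 99 = 1138942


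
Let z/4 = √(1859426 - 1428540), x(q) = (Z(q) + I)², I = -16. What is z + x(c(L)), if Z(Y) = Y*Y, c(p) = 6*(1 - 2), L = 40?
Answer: 400 + 4*√430886 ≈ 3025.7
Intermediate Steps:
c(p) = -6 (c(p) = 6*(-1) = -6)
Z(Y) = Y²
x(q) = (-16 + q²)² (x(q) = (q² - 16)² = (-16 + q²)²)
z = 4*√430886 (z = 4*√(1859426 - 1428540) = 4*√430886 ≈ 2625.7)
z + x(c(L)) = 4*√430886 + (-16 + (-6)²)² = 4*√430886 + (-16 + 36)² = 4*√430886 + 20² = 4*√430886 + 400 = 400 + 4*√430886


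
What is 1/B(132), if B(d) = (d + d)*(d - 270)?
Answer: -1/36432 ≈ -2.7448e-5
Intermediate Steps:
B(d) = 2*d*(-270 + d) (B(d) = (2*d)*(-270 + d) = 2*d*(-270 + d))
1/B(132) = 1/(2*132*(-270 + 132)) = 1/(2*132*(-138)) = 1/(-36432) = -1/36432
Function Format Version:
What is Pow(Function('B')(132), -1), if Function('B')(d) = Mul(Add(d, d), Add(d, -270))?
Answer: Rational(-1, 36432) ≈ -2.7448e-5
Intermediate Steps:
Function('B')(d) = Mul(2, d, Add(-270, d)) (Function('B')(d) = Mul(Mul(2, d), Add(-270, d)) = Mul(2, d, Add(-270, d)))
Pow(Function('B')(132), -1) = Pow(Mul(2, 132, Add(-270, 132)), -1) = Pow(Mul(2, 132, -138), -1) = Pow(-36432, -1) = Rational(-1, 36432)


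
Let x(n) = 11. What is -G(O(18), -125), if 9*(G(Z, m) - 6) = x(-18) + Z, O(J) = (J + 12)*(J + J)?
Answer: -1145/9 ≈ -127.22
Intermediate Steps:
O(J) = 2*J*(12 + J) (O(J) = (12 + J)*(2*J) = 2*J*(12 + J))
G(Z, m) = 65/9 + Z/9 (G(Z, m) = 6 + (11 + Z)/9 = 6 + (11/9 + Z/9) = 65/9 + Z/9)
-G(O(18), -125) = -(65/9 + (2*18*(12 + 18))/9) = -(65/9 + (2*18*30)/9) = -(65/9 + (⅑)*1080) = -(65/9 + 120) = -1*1145/9 = -1145/9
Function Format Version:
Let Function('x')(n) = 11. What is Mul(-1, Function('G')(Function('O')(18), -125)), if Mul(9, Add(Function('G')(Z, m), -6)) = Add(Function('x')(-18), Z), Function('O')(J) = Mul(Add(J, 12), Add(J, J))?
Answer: Rational(-1145, 9) ≈ -127.22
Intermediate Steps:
Function('O')(J) = Mul(2, J, Add(12, J)) (Function('O')(J) = Mul(Add(12, J), Mul(2, J)) = Mul(2, J, Add(12, J)))
Function('G')(Z, m) = Add(Rational(65, 9), Mul(Rational(1, 9), Z)) (Function('G')(Z, m) = Add(6, Mul(Rational(1, 9), Add(11, Z))) = Add(6, Add(Rational(11, 9), Mul(Rational(1, 9), Z))) = Add(Rational(65, 9), Mul(Rational(1, 9), Z)))
Mul(-1, Function('G')(Function('O')(18), -125)) = Mul(-1, Add(Rational(65, 9), Mul(Rational(1, 9), Mul(2, 18, Add(12, 18))))) = Mul(-1, Add(Rational(65, 9), Mul(Rational(1, 9), Mul(2, 18, 30)))) = Mul(-1, Add(Rational(65, 9), Mul(Rational(1, 9), 1080))) = Mul(-1, Add(Rational(65, 9), 120)) = Mul(-1, Rational(1145, 9)) = Rational(-1145, 9)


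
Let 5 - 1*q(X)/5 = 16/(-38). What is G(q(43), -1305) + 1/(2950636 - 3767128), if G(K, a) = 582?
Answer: 475198343/816492 ≈ 582.00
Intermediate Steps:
q(X) = 515/19 (q(X) = 25 - 80/(-38) = 25 - 80*(-1)/38 = 25 - 5*(-8/19) = 25 + 40/19 = 515/19)
G(q(43), -1305) + 1/(2950636 - 3767128) = 582 + 1/(2950636 - 3767128) = 582 + 1/(-816492) = 582 - 1/816492 = 475198343/816492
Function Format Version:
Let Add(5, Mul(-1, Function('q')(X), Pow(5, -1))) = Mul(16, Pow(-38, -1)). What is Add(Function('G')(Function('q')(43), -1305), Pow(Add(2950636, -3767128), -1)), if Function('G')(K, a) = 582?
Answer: Rational(475198343, 816492) ≈ 582.00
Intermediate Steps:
Function('q')(X) = Rational(515, 19) (Function('q')(X) = Add(25, Mul(-5, Mul(16, Pow(-38, -1)))) = Add(25, Mul(-5, Mul(16, Rational(-1, 38)))) = Add(25, Mul(-5, Rational(-8, 19))) = Add(25, Rational(40, 19)) = Rational(515, 19))
Add(Function('G')(Function('q')(43), -1305), Pow(Add(2950636, -3767128), -1)) = Add(582, Pow(Add(2950636, -3767128), -1)) = Add(582, Pow(-816492, -1)) = Add(582, Rational(-1, 816492)) = Rational(475198343, 816492)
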